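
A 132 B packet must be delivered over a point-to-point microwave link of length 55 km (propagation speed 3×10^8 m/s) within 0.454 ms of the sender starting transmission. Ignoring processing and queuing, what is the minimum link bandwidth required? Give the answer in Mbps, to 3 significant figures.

3.90 Mbps

L = 1056 bits.
Propagation delay = 55000 / 300000000 = 0.183333 ms.
Transmission budget = 0.454 − 0.183333 = 0.270667 ms.
R ≥ L / t_tx = 1056 bits / 0.000270667 s = 3.90 Mbps.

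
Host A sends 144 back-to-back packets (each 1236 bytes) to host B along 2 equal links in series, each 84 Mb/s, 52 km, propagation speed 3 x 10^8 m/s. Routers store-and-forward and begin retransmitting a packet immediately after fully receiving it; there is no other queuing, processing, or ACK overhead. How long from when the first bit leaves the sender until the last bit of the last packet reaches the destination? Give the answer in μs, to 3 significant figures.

17400 μs

Per-hop transmission t_tx = L/R = 9888/84000000 = 117.714 μs.
Per-hop propagation t_prop = 52000/300000000 = 173.333 μs.
Pipeline fill: first packet needs 2·t_tx to clear all hops; remaining 143 packets each add one t_tx.
Total = (2+144-1)·t_tx + 2·t_prop = 145·117.714 + 2·173.333 = 17400 μs.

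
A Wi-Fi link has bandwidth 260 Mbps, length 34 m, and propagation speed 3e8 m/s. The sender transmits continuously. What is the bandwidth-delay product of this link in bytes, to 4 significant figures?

3.683 bytes

Propagation delay = 34 / 300000000 = 1.13333e-07 s.
BDP = R × t_prop = 260000000 × 1.13333e-07 = 29.4667 bits.
In bytes: 29.4667/8 = 3.683 bytes.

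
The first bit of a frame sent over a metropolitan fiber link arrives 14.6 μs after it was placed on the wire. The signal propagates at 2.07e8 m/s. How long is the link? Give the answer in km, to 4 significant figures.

d = s × t_prop = 2.07e+08 × 1.46e-05 = 3.022 km.

3.022 km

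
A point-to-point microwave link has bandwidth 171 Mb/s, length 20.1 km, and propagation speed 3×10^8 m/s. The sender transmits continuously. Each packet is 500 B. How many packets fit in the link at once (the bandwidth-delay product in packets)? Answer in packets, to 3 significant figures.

Propagation delay = 20100 / 300000000 = 6.7e-05 s.
BDP = R × t_prop = 171000000 × 6.7e-05 = 11457 bits.
In packets of 4000 bits: 2.86 packets.

2.86 packets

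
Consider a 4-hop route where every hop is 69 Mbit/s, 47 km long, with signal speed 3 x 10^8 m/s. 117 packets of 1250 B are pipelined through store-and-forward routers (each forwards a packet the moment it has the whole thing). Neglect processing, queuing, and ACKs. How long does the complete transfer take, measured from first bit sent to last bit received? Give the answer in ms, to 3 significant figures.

18.0 ms

Per-hop transmission t_tx = L/R = 10000/69000000 = 0.144928 ms.
Per-hop propagation t_prop = 47000/300000000 = 0.156667 ms.
Pipeline fill: first packet needs 4·t_tx to clear all hops; remaining 116 packets each add one t_tx.
Total = (4+117-1)·t_tx + 4·t_prop = 120·0.144928 + 4·0.156667 = 18.0 ms.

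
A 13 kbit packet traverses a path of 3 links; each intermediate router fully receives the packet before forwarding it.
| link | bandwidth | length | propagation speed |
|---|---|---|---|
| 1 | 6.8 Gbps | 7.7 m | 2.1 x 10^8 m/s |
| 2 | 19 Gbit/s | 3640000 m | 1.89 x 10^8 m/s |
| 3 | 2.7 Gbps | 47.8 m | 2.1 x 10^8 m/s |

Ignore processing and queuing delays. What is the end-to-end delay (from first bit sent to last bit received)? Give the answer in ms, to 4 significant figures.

19.27 ms

L = 13000 bits.
Transmission delays (L/R per hop): 0.00191176, 0.000684211, 0.00481481 ms; sum = 0.00741079 ms.
Propagation delays (d/s per hop): 3.66667e-05, 19.2593, 0.000227619 ms; sum = 19.2595 ms.
End-to-end = 19.27 ms.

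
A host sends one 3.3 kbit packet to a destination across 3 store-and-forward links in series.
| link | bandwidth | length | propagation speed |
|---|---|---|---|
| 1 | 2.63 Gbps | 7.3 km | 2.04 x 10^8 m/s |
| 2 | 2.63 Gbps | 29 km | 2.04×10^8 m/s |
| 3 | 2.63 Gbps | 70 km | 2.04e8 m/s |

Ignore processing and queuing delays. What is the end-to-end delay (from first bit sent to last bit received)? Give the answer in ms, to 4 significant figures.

0.5248 ms

L = 3300 bits.
Transmission delay per hop = L/R = 3300/2630000000 = 0.00125475 ms; 3 hops → 0.00376426 ms.
Propagation delays (d/s per hop): 0.0357843, 0.142157, 0.343137 ms; sum = 0.521078 ms.
End-to-end = 0.5248 ms.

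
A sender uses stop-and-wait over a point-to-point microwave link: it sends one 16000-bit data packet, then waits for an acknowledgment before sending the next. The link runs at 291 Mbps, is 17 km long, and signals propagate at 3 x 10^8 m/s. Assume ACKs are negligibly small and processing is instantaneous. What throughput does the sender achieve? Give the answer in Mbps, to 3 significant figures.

95.1 Mbps

t_tx = L/R = 16000/291000000 = 5.49828e-05 s.
t_prop = 17000/300000000 = 5.66667e-05 s; RTT = 0.000113333 s.
Cycle = t_tx + RTT = 0.000168316 s.
Throughput = L / cycle = 16000 / 0.000168316 = 95.1 Mbps.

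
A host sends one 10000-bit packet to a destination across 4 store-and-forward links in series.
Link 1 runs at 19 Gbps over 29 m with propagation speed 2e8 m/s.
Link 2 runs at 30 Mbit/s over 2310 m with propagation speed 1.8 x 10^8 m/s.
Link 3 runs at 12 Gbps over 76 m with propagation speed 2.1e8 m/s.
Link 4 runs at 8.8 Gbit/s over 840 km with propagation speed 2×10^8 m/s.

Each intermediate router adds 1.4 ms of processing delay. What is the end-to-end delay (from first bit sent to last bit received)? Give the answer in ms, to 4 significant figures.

Transmission delays (L/R per hop): 0.000526316, 0.333333, 0.000833333, 0.00113636 ms; sum = 0.335829 ms.
Propagation delays (d/s per hop): 0.000145, 0.0128333, 0.000361905, 4.2 ms; sum = 4.21334 ms.
Processing at 3 router(s): 3 × 1.4 ms = 4.2 ms.
End-to-end = 8.749 ms.

8.749 ms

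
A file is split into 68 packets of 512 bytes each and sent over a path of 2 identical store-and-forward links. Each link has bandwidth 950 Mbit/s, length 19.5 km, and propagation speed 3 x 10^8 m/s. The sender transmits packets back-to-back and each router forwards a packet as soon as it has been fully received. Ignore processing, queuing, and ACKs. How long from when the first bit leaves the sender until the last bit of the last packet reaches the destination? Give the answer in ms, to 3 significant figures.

Per-hop transmission t_tx = L/R = 4096/950000000 = 0.00431158 ms.
Per-hop propagation t_prop = 19500/300000000 = 0.065 ms.
Pipeline fill: first packet needs 2·t_tx to clear all hops; remaining 67 packets each add one t_tx.
Total = (2+68-1)·t_tx + 2·t_prop = 69·0.00431158 + 2·0.065 = 0.427 ms.

0.427 ms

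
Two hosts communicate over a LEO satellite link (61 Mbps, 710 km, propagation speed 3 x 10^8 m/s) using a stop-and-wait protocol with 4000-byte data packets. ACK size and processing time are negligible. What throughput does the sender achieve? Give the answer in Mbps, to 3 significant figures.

t_tx = L/R = 32000/61000000 = 0.00052459 s.
t_prop = 710000/300000000 = 0.00236667 s; RTT = 0.00473333 s.
Cycle = t_tx + RTT = 0.00525792 s.
Throughput = L / cycle = 32000 / 0.00525792 = 6.09 Mbps.

6.09 Mbps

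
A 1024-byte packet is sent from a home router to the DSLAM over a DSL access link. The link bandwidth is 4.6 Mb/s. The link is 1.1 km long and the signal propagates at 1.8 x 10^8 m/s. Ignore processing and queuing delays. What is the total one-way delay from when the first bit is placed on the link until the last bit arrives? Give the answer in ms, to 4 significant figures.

1.787 ms

L = 1024 × 8 = 8192 bits.
Transmission delay = L/R = 8192 / 4600000 = 1.78087 ms.
Propagation delay = d/s = 1100 m / 180000000 m/s = 0.00611111 ms.
Total = 1.787 ms.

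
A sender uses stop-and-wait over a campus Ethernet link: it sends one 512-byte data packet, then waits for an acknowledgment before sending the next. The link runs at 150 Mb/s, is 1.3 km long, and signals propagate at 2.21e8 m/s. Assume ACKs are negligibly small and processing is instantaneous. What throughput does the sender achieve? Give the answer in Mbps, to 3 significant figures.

105 Mbps

t_tx = L/R = 4096/150000000 = 2.73067e-05 s.
t_prop = 1300/221000000 = 5.88235e-06 s; RTT = 1.17647e-05 s.
Cycle = t_tx + RTT = 3.90714e-05 s.
Throughput = L / cycle = 4096 / 3.90714e-05 = 105 Mbps.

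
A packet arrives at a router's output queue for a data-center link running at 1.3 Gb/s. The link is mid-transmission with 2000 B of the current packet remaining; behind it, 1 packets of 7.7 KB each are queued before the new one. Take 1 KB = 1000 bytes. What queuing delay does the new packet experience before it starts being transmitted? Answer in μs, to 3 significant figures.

59.7 μs

Each queued packet: L/R = 61600/1300000000 = 47.3846 μs.
1 queued → 47.3846 μs.
Plus remaining 16000 bits of current packet: 12.3077 μs.
Queuing delay = 59.7 μs.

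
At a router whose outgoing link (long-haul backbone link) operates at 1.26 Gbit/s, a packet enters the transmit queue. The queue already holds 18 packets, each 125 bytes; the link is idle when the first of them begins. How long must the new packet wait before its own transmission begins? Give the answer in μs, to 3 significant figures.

Each queued packet: L/R = 1000/1260000000 = 0.793651 μs.
18 queued → 14.2857 μs.
Queuing delay = 14.3 μs.

14.3 μs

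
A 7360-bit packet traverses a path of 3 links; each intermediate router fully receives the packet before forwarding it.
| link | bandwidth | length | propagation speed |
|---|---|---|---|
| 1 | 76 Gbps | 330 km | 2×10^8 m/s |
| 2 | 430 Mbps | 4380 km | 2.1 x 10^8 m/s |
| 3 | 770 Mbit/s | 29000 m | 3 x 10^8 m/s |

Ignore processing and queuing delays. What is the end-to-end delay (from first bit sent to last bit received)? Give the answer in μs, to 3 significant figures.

22600 μs

Transmission delays (L/R per hop): 0.0968421, 17.1163, 9.55844 μs; sum = 26.7716 μs.
Propagation delays (d/s per hop): 1650, 20857.1, 96.6667 μs; sum = 22603.8 μs.
End-to-end = 22600 μs.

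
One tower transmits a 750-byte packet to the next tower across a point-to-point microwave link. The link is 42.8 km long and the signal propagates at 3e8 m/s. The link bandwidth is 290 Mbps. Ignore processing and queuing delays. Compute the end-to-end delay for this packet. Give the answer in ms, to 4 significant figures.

0.1634 ms

L = 750 × 8 = 6000 bits.
Transmission delay = L/R = 6000 / 290000000 = 0.0206897 ms.
Propagation delay = d/s = 42800 m / 300000000 m/s = 0.142667 ms.
Total = 0.1634 ms.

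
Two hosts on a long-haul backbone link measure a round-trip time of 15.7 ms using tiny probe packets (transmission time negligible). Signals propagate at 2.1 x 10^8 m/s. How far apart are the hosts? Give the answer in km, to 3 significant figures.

One-way propagation = RTT/2 = 7.85 ms.
d = s × t = 210000000 × 0.00785 = 1650 km.

1650 km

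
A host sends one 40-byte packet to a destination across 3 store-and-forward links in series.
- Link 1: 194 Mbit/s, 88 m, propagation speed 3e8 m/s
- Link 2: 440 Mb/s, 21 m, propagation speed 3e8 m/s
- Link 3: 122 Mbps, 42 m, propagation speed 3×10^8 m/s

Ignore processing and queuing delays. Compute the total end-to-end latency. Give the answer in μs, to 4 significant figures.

L = 40 × 8 = 320 bits.
Transmission delays (L/R per hop): 1.64948, 0.727273, 2.62295 μs; sum = 4.99971 μs.
Propagation delays (d/s per hop): 0.293333, 0.07, 0.14 μs; sum = 0.503333 μs.
End-to-end = 5.503 μs.

5.503 μs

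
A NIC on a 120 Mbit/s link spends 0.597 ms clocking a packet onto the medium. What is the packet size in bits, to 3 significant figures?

L = R × t_tx = 120000000 b/s × 0.000597 s = 71640 bits.

71600 bits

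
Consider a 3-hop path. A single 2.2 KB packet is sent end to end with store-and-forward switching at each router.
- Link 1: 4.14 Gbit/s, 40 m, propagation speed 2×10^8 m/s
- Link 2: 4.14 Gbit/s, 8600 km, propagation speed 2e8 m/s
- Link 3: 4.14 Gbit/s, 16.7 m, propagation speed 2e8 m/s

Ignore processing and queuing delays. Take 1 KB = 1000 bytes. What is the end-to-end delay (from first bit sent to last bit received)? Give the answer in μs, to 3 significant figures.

43000 μs

L = 17600 bits.
Transmission delay per hop = L/R = 17600/4.14e+09 = 4.25121 μs; 3 hops → 12.7536 μs.
Propagation delays (d/s per hop): 0.2, 43000, 0.0835 μs; sum = 43000.3 μs.
End-to-end = 43000 μs.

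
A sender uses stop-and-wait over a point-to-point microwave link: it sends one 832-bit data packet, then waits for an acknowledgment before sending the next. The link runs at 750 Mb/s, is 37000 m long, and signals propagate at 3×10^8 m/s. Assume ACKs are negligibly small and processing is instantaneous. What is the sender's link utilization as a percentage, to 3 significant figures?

0.448 %

t_tx = L/R = 832/750000000 = 1.10933e-06 s.
t_prop = 37000/300000000 = 0.000123333 s; RTT = 0.000246667 s.
Cycle = t_tx + RTT = 0.000247776 s.
Utilization = t_tx / cycle = 1.10933e-06/0.000247776 = 0.448 %.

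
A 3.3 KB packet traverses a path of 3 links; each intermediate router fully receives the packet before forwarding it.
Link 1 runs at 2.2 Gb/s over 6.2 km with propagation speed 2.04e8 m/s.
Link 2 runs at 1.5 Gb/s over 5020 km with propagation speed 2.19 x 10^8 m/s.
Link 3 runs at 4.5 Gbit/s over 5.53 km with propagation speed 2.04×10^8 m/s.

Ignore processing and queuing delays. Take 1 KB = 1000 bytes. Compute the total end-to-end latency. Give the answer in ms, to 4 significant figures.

L = 26400 bits.
Transmission delays (L/R per hop): 0.012, 0.0176, 0.00586667 ms; sum = 0.0354667 ms.
Propagation delays (d/s per hop): 0.0303922, 22.9224, 0.0271078 ms; sum = 22.9799 ms.
End-to-end = 23.02 ms.

23.02 ms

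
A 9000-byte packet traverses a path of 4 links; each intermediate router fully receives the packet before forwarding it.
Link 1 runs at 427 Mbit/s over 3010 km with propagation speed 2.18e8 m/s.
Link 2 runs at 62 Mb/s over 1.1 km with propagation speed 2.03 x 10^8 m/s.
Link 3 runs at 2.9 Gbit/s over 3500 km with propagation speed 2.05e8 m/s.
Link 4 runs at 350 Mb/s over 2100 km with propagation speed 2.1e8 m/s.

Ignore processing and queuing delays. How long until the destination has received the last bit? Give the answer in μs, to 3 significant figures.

42400 μs

L = 9000 × 8 = 72000 bits.
Transmission delays (L/R per hop): 168.618, 1161.29, 24.8276, 205.714 μs; sum = 1560.45 μs.
Propagation delays (d/s per hop): 13807.3, 5.41872, 17073.2, 10000 μs; sum = 40885.9 μs.
End-to-end = 42400 μs.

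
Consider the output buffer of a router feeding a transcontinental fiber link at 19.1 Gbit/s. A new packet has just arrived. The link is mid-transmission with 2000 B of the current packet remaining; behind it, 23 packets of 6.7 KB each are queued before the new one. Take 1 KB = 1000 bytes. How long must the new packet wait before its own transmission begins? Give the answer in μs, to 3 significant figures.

Each queued packet: L/R = 53600/19100000000 = 2.80628 μs.
23 queued → 64.5445 μs.
Plus remaining 16000 bits of current packet: 0.837696 μs.
Queuing delay = 65.4 μs.

65.4 μs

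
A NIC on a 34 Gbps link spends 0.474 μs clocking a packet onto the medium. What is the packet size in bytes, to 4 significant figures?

L = R × t_tx = 34000000000 b/s × 4.74e-07 s = 16116 bits.
In bytes: 16116 / 8 = 2015 bytes.

2015 bytes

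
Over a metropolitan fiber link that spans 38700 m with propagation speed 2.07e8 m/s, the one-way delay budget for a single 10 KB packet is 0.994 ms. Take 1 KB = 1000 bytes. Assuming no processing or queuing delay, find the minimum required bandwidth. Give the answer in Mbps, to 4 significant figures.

L = 80000 bits.
Propagation delay = 38700 / 2.07e+08 = 0.186957 ms.
Transmission budget = 0.994 − 0.186957 = 0.807043 ms.
R ≥ L / t_tx = 80000 bits / 0.000807043 s = 99.13 Mbps.

99.13 Mbps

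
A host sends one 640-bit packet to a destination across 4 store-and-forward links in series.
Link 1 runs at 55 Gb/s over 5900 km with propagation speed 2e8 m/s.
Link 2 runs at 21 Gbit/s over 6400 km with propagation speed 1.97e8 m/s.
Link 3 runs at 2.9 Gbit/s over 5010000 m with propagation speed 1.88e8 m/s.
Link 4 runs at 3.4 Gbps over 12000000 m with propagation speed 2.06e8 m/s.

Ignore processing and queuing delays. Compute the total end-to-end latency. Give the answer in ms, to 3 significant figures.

Transmission delays (L/R per hop): 1.16364e-05, 3.04762e-05, 0.00022069, 0.000188235 ms; sum = 0.000451038 ms.
Propagation delays (d/s per hop): 29.5, 32.4873, 26.6489, 58.2524 ms; sum = 146.889 ms.
End-to-end = 147 ms.

147 ms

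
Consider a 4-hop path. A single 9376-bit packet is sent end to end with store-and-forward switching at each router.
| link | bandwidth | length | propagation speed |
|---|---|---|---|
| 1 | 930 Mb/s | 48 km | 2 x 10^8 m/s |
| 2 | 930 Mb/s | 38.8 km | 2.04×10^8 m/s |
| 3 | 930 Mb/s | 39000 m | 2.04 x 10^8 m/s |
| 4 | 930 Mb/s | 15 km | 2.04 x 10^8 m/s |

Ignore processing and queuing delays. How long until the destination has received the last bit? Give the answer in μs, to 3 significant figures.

Transmission delay per hop = L/R = 9376/930000000 = 10.0817 μs; 4 hops → 40.3269 μs.
Propagation delays (d/s per hop): 240, 190.196, 191.176, 73.5294 μs; sum = 694.902 μs.
End-to-end = 735 μs.

735 μs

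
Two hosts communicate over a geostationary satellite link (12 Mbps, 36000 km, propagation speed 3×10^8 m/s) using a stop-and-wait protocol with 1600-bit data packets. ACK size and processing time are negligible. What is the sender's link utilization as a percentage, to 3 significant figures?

t_tx = L/R = 1600/12000000 = 0.000133333 s.
t_prop = 36000000/300000000 = 0.12 s; RTT = 0.24 s.
Cycle = t_tx + RTT = 0.240133 s.
Utilization = t_tx / cycle = 0.000133333/0.240133 = 0.0555 %.

0.0555 %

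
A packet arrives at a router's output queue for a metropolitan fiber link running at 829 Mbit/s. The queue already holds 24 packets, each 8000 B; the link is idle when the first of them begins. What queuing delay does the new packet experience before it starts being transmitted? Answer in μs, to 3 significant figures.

Each queued packet: L/R = 64000/829000000 = 77.2014 μs.
24 queued → 1852.83 μs.
Queuing delay = 1850 μs.

1850 μs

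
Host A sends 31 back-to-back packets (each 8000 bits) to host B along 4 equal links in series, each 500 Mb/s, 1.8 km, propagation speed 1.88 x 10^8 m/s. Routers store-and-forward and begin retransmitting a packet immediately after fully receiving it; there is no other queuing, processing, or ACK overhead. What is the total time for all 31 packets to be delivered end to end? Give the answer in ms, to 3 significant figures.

0.582 ms

Per-hop transmission t_tx = L/R = 8000/500000000 = 0.016 ms.
Per-hop propagation t_prop = 1800/188000000 = 0.00957447 ms.
Pipeline fill: first packet needs 4·t_tx to clear all hops; remaining 30 packets each add one t_tx.
Total = (4+31-1)·t_tx + 4·t_prop = 34·0.016 + 4·0.00957447 = 0.582 ms.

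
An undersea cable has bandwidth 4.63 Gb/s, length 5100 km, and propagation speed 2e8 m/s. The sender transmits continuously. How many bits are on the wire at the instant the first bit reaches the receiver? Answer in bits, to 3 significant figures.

118000000 bits

Propagation delay = 5100000 / 200000000 = 0.0255 s.
BDP = R × t_prop = 4630000000 × 0.0255 = 118065000 bits.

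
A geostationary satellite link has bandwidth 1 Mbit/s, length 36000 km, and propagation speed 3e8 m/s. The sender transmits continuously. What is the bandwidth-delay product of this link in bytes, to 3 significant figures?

Propagation delay = 36000000 / 300000000 = 0.12 s.
BDP = R × t_prop = 1000000 × 0.12 = 120000 bits.
In bytes: 120000/8 = 15000 bytes.

15000 bytes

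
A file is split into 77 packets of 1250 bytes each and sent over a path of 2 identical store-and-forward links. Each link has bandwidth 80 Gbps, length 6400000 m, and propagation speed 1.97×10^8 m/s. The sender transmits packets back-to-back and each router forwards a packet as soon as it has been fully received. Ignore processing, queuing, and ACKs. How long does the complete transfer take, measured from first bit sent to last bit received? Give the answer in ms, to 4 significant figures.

64.98 ms

Per-hop transmission t_tx = L/R = 10000/80000000000 = 0.000125 ms.
Per-hop propagation t_prop = 6400000/197000000 = 32.4873 ms.
Pipeline fill: first packet needs 2·t_tx to clear all hops; remaining 76 packets each add one t_tx.
Total = (2+77-1)·t_tx + 2·t_prop = 78·0.000125 + 2·32.4873 = 64.98 ms.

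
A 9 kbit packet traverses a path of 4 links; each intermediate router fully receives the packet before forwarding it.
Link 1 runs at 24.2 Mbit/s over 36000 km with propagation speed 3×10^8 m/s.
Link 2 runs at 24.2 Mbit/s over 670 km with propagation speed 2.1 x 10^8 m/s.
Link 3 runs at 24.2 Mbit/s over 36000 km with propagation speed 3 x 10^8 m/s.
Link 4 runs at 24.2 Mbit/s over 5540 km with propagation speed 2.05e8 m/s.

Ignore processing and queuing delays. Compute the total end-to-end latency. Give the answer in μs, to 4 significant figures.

L = 9000 bits.
Transmission delay per hop = L/R = 9000/24200000 = 371.901 μs; 4 hops → 1487.6 μs.
Propagation delays (d/s per hop): 120000, 3190.48, 120000, 27024.4 μs; sum = 270215 μs.
End-to-end = 271700 μs.

271700 μs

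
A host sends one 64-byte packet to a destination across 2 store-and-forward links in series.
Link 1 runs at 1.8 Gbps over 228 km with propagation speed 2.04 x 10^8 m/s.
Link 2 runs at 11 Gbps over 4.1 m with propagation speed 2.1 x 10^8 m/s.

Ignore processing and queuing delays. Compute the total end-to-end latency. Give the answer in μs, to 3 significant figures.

1120 μs

L = 64 × 8 = 512 bits.
Transmission delays (L/R per hop): 0.284444, 0.0465455 μs; sum = 0.33099 μs.
Propagation delays (d/s per hop): 1117.65, 0.0195238 μs; sum = 1117.67 μs.
End-to-end = 1120 μs.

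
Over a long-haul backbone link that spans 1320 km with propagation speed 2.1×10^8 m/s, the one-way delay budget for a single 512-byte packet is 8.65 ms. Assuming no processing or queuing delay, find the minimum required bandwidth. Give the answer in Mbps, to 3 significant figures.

L = 4096 bits.
Propagation delay = 1320000 / 210000000 = 6.28571 ms.
Transmission budget = 8.65 − 6.28571 = 2.36429 ms.
R ≥ L / t_tx = 4096 bits / 0.00236429 s = 1.73 Mbps.

1.73 Mbps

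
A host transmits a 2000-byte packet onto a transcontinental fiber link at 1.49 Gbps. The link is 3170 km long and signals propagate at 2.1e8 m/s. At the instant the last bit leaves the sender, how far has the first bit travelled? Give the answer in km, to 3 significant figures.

t_tx = L/R = 16000/1490000000 = 1.07383e-05 s.
Distance = s × t_tx = 210000000 × 1.07383e-05 = 2.26 km.

2.26 km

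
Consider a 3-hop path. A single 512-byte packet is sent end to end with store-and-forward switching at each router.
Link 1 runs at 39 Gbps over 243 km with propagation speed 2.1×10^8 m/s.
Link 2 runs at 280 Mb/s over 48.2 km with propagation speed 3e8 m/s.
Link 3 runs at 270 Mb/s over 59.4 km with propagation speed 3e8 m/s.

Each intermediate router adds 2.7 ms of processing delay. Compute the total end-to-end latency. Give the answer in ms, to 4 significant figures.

6.946 ms

L = 512 × 8 = 4096 bits.
Transmission delays (L/R per hop): 0.000105026, 0.0146286, 0.0151704 ms; sum = 0.029904 ms.
Propagation delays (d/s per hop): 1.15714, 0.160667, 0.198 ms; sum = 1.51581 ms.
Processing at 2 router(s): 2 × 2.7 ms = 5.4 ms.
End-to-end = 6.946 ms.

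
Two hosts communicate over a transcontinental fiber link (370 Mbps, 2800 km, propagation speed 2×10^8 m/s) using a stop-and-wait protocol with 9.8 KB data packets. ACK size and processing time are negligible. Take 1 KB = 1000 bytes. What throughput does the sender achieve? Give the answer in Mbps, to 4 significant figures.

2.779 Mbps

t_tx = L/R = 78400/370000000 = 0.000211892 s.
t_prop = 2800000/200000000 = 0.014 s; RTT = 0.028 s.
Cycle = t_tx + RTT = 0.0282119 s.
Throughput = L / cycle = 78400 / 0.0282119 = 2.779 Mbps.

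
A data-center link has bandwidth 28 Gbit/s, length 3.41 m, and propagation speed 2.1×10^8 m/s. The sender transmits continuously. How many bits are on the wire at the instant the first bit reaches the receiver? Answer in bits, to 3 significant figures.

455 bits

Propagation delay = 3.41 / 210000000 = 1.62381e-08 s.
BDP = R × t_prop = 28000000000 × 1.62381e-08 = 454.667 bits.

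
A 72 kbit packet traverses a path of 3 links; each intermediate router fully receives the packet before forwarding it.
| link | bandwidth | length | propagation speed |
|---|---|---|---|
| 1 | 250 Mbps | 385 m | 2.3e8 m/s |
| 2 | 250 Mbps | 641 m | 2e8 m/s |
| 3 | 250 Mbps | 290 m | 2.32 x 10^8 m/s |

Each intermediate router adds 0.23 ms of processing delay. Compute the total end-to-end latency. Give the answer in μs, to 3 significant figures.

L = 72000 bits.
Transmission delay per hop = L/R = 72000/250000000 = 288 μs; 3 hops → 864 μs.
Propagation delays (d/s per hop): 1.67391, 3.205, 1.25 μs; sum = 6.12891 μs.
Processing at 2 router(s): 2 × 0.23 ms = 460 μs.
End-to-end = 1330 μs.

1330 μs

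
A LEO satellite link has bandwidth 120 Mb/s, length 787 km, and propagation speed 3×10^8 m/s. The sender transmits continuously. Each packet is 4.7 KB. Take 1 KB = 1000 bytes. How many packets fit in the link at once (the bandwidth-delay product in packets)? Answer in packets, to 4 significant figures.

Propagation delay = 787000 / 300000000 = 0.00262333 s.
BDP = R × t_prop = 120000000 × 0.00262333 = 314800 bits.
In packets of 37600 bits: 8.372 packets.

8.372 packets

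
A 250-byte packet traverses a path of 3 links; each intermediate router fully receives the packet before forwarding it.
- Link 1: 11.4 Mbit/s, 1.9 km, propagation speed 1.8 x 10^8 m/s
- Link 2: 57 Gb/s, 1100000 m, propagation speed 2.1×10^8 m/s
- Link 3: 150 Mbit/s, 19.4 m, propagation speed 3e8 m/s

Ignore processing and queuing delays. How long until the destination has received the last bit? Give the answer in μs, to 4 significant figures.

L = 250 × 8 = 2000 bits.
Transmission delays (L/R per hop): 175.439, 0.0350877, 13.3333 μs; sum = 188.807 μs.
Propagation delays (d/s per hop): 10.5556, 5238.1, 0.0646667 μs; sum = 5248.72 μs.
End-to-end = 5438 μs.

5438 μs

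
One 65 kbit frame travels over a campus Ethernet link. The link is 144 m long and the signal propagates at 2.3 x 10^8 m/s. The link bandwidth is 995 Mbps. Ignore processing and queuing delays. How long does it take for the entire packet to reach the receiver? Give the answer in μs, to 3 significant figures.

66.0 μs

L = 65000 bits.
Transmission delay = L/R = 65000 / 995000000 = 65.3266 μs.
Propagation delay = d/s = 144 m / 2.3e+08 m/s = 0.626087 μs.
Total = 66.0 μs.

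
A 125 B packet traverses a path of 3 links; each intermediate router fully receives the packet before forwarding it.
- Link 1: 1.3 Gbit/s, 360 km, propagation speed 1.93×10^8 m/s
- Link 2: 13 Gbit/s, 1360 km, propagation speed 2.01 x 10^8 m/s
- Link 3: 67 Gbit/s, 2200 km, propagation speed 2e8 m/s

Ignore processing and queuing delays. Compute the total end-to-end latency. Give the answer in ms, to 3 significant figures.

L = 125 × 8 = 1000 bits.
Transmission delays (L/R per hop): 0.000769231, 7.69231e-05, 1.49254e-05 ms; sum = 0.000861079 ms.
Propagation delays (d/s per hop): 1.86528, 6.76617, 11 ms; sum = 19.6315 ms.
End-to-end = 19.6 ms.

19.6 ms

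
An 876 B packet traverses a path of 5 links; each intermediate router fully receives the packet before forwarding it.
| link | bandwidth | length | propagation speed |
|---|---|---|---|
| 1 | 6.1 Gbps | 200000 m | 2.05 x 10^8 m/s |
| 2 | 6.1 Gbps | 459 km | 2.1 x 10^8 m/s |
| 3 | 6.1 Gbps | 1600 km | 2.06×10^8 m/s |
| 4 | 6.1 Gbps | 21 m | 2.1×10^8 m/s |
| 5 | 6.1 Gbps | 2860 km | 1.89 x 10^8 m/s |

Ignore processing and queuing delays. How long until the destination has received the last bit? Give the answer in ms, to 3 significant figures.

L = 876 × 8 = 7008 bits.
Transmission delay per hop = L/R = 7008/6100000000 = 0.00114885 ms; 5 hops → 0.00574426 ms.
Propagation delays (d/s per hop): 0.97561, 2.18571, 7.76699, 0.0001, 15.1323 ms; sum = 26.0607 ms.
End-to-end = 26.1 ms.

26.1 ms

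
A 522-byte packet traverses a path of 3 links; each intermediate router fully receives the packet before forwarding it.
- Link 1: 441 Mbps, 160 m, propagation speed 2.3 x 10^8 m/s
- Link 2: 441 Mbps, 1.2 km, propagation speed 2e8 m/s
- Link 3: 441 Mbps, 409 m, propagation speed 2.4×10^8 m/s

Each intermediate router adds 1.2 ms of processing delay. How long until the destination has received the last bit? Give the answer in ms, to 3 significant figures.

2.44 ms

L = 522 × 8 = 4176 bits.
Transmission delay per hop = L/R = 4176/441000000 = 0.00946939 ms; 3 hops → 0.0284082 ms.
Propagation delays (d/s per hop): 0.000695652, 0.006, 0.00170417 ms; sum = 0.00839982 ms.
Processing at 2 router(s): 2 × 1.2 ms = 2.4 ms.
End-to-end = 2.44 ms.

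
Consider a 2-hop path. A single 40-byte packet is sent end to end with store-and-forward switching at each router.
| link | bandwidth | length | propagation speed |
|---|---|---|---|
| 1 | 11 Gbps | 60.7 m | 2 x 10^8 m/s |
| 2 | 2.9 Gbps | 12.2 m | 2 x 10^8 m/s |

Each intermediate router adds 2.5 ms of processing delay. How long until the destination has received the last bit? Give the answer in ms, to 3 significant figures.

2.50 ms

L = 40 × 8 = 320 bits.
Transmission delays (L/R per hop): 2.90909e-05, 0.000110345 ms; sum = 0.000139436 ms.
Propagation delays (d/s per hop): 0.0003035, 6.1e-05 ms; sum = 0.0003645 ms.
Processing at 1 router(s): 1 × 2.5 ms = 2.5 ms.
End-to-end = 2.50 ms.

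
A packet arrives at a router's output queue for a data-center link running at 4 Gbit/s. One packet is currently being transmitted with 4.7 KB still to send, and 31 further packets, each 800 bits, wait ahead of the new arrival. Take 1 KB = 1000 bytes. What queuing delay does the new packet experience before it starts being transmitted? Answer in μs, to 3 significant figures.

15.6 μs

Each queued packet: L/R = 800/4000000000 = 0.2 μs.
31 queued → 6.2 μs.
Plus remaining 37600 bits of current packet: 9.4 μs.
Queuing delay = 15.6 μs.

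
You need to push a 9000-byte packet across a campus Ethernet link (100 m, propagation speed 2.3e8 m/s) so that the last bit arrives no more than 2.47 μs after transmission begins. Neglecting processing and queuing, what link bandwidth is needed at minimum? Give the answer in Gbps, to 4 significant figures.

L = 72000 bits.
Propagation delay = 100 / 2.3e+08 = 0.434783 μs.
Transmission budget = 2.47 − 0.434783 = 2.03522 μs.
R ≥ L / t_tx = 72000 bits / 2.03522e-06 s = 35.38 Gbps.

35.38 Gbps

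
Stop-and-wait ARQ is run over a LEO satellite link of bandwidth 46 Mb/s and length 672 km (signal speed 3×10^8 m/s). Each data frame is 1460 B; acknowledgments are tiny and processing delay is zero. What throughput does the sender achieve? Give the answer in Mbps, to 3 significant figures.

2.47 Mbps

t_tx = L/R = 11680/46000000 = 0.000253913 s.
t_prop = 672000/300000000 = 0.00224 s; RTT = 0.00448 s.
Cycle = t_tx + RTT = 0.00473391 s.
Throughput = L / cycle = 11680 / 0.00473391 = 2.47 Mbps.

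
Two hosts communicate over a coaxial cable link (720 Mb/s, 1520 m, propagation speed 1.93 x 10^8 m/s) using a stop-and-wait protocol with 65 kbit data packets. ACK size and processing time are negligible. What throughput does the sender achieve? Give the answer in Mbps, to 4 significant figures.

613.0 Mbps

t_tx = L/R = 65000/720000000 = 9.02778e-05 s.
t_prop = 1520/193000000 = 7.87565e-06 s; RTT = 1.57513e-05 s.
Cycle = t_tx + RTT = 0.000106029 s.
Throughput = L / cycle = 65000 / 0.000106029 = 613.0 Mbps.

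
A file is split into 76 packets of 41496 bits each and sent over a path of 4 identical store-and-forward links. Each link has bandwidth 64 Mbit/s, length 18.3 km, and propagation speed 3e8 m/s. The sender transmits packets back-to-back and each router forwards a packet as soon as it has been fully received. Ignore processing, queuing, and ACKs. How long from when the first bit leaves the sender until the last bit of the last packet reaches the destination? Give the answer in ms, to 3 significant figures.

51.5 ms

Per-hop transmission t_tx = L/R = 41496/64000000 = 0.648375 ms.
Per-hop propagation t_prop = 18300/300000000 = 0.061 ms.
Pipeline fill: first packet needs 4·t_tx to clear all hops; remaining 75 packets each add one t_tx.
Total = (4+76-1)·t_tx + 4·t_prop = 79·0.648375 + 4·0.061 = 51.5 ms.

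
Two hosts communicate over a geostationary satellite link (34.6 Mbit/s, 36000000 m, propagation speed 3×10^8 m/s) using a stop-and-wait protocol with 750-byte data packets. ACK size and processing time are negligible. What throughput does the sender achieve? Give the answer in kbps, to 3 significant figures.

t_tx = L/R = 6000/34600000 = 0.00017341 s.
t_prop = 36000000/300000000 = 0.12 s; RTT = 0.24 s.
Cycle = t_tx + RTT = 0.240173 s.
Throughput = L / cycle = 6000 / 0.240173 = 25.0 kbps.

25.0 kbps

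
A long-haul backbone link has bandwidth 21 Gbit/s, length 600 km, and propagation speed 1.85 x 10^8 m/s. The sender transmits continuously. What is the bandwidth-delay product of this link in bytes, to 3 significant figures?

8510000 bytes

Propagation delay = 600000 / 185000000 = 0.00324324 s.
BDP = R × t_prop = 21000000000 × 0.00324324 = 68108100 bits.
In bytes: 68108100/8 = 8510000 bytes.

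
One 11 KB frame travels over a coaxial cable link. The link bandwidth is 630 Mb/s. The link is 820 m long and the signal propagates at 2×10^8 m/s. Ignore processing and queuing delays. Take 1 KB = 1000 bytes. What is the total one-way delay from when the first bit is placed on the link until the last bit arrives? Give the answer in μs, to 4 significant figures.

143.8 μs

L = 88000 bits.
Transmission delay = L/R = 88000 / 630000000 = 139.683 μs.
Propagation delay = d/s = 820 m / 200000000 m/s = 4.1 μs.
Total = 143.8 μs.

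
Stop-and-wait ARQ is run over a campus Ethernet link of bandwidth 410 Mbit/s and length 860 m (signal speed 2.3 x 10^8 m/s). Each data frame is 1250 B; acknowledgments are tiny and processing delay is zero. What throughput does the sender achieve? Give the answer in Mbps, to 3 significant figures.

t_tx = L/R = 10000/410000000 = 2.43902e-05 s.
t_prop = 860/2.3e+08 = 3.73913e-06 s; RTT = 7.47826e-06 s.
Cycle = t_tx + RTT = 3.18685e-05 s.
Throughput = L / cycle = 10000 / 3.18685e-05 = 314 Mbps.

314 Mbps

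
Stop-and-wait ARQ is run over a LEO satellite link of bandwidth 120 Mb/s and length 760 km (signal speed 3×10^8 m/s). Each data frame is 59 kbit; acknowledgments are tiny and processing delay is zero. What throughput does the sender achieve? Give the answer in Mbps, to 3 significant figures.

10.6 Mbps

t_tx = L/R = 59000/120000000 = 0.000491667 s.
t_prop = 760000/300000000 = 0.00253333 s; RTT = 0.00506667 s.
Cycle = t_tx + RTT = 0.00555833 s.
Throughput = L / cycle = 59000 / 0.00555833 = 10.6 Mbps.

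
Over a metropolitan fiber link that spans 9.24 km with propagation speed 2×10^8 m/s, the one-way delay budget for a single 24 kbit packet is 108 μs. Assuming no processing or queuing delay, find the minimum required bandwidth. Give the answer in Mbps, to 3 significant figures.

388 Mbps

Propagation delay = 9240 / 200000000 = 46.2 μs.
Transmission budget = 108 − 46.2 = 61.8 μs.
R ≥ L / t_tx = 24000 bits / 6.18e-05 s = 388 Mbps.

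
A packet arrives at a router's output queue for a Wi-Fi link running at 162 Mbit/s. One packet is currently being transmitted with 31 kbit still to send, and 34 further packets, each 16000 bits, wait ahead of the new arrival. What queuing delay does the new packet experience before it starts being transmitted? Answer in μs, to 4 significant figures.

3549 μs

Each queued packet: L/R = 16000/162000000 = 98.7654 μs.
34 queued → 3358.02 μs.
Plus remaining 31000 bits of current packet: 191.358 μs.
Queuing delay = 3549 μs.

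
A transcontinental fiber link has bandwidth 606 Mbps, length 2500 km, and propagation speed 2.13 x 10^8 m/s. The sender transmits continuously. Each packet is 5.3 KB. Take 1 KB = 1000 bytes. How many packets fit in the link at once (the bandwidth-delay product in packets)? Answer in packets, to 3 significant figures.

168 packets

Propagation delay = 2500000 / 213000000 = 0.0117371 s.
BDP = R × t_prop = 606000000 × 0.0117371 = 7112680 bits.
In packets of 42400 bits: 168 packets.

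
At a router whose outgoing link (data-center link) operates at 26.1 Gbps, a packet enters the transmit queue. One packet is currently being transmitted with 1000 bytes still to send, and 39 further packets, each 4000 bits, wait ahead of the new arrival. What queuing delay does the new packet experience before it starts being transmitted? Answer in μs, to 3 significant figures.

Each queued packet: L/R = 4000/26100000000 = 0.153257 μs.
39 queued → 5.97701 μs.
Plus remaining 8000 bits of current packet: 0.306513 μs.
Queuing delay = 6.28 μs.

6.28 μs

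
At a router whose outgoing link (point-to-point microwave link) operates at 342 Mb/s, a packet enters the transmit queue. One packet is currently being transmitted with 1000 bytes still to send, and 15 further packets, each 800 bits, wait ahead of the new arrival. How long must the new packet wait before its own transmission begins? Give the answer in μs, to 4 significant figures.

58.48 μs

Each queued packet: L/R = 800/342000000 = 2.33918 μs.
15 queued → 35.0877 μs.
Plus remaining 8000 bits of current packet: 23.3918 μs.
Queuing delay = 58.48 μs.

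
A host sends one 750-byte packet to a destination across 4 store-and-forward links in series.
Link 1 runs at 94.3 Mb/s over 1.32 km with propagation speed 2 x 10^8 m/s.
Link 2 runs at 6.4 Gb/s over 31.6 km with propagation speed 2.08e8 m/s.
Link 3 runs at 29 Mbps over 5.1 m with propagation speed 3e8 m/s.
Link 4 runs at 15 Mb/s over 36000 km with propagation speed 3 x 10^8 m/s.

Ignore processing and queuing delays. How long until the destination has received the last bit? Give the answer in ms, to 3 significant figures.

L = 750 × 8 = 6000 bits.
Transmission delays (L/R per hop): 0.0636267, 0.0009375, 0.206897, 0.4 ms; sum = 0.671461 ms.
Propagation delays (d/s per hop): 0.0066, 0.151923, 1.7e-05, 120 ms; sum = 120.159 ms.
End-to-end = 121 ms.

121 ms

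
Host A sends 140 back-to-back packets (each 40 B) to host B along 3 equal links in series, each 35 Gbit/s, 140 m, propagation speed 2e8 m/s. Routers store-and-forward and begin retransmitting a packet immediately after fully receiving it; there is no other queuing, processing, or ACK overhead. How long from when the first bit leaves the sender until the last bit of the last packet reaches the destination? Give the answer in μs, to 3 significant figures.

3.40 μs

Per-hop transmission t_tx = L/R = 320/35000000000 = 0.00914286 μs.
Per-hop propagation t_prop = 140/200000000 = 0.7 μs.
Pipeline fill: first packet needs 3·t_tx to clear all hops; remaining 139 packets each add one t_tx.
Total = (3+140-1)·t_tx + 3·t_prop = 142·0.00914286 + 3·0.7 = 3.40 μs.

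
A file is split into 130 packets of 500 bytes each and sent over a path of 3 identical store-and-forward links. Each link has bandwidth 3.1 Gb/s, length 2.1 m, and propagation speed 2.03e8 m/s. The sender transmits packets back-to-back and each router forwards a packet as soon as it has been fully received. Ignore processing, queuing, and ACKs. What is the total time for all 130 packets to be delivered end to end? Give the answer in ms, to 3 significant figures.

Per-hop transmission t_tx = L/R = 4000/3100000000 = 0.00129032 ms.
Per-hop propagation t_prop = 2.1/2.03e+08 = 1.03448e-05 ms.
Pipeline fill: first packet needs 3·t_tx to clear all hops; remaining 129 packets each add one t_tx.
Total = (3+130-1)·t_tx + 3·t_prop = 132·0.00129032 + 3·1.03448e-05 = 0.170 ms.

0.170 ms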